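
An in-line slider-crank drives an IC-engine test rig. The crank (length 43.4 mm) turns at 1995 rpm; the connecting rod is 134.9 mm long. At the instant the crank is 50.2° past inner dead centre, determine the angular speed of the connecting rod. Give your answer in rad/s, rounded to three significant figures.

44.4

ω = 208.9 rad/s (converted from 1995 rpm).
The rod makes angle φ with the slider axis where L sinφ = r sinθ; differentiating, L cosφ·φ̇ = r ω cosθ.
L cosφ = √(L² − r² sin²θ) = 0.13071 m.
|ω_rod| = r ω |cosθ| / √(L² − r² sin²θ) = 0.0434·208.9·0.64011/0.13071 = 44.401 rad/s.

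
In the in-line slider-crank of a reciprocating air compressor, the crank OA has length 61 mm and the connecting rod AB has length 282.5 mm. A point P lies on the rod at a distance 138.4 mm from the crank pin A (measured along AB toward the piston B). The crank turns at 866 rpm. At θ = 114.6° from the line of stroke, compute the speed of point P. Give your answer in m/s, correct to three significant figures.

4.95

ω = 90.69 rad/s.  Crank-pin speed |V_A| = rω = 5.5319 m/s, perpendicular to OA.
Rod angle: sinφ = −(r/L) sinθ ⇒ φ = -11.322°; ω_rod = −rω cosθ/√(L²−r²sin²θ) = +8.3134 rad/s.
V_P = V_A + ω_rod × AP, with AP = 0.1384 m along the rod.
Components: V_Px = −rω sinθ − a·ω_rod·sinφ = -4.8039 m/s;  V_Py = rω cosθ + a·ω_rod·cosφ = -1.1746 m/s.
|V_P| = √(V_Px² + V_Py²) = 4.9455 m/s.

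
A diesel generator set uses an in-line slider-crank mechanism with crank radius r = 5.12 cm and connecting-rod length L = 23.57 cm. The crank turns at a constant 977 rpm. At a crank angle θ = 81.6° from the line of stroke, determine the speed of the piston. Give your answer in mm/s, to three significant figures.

5350

ω = 2π·977/60 = 102.3 rad/s
For an in-line slider-crank, x = r cosθ + √(L² − r² sin²θ), so v = −rω sinθ·[1 + r cosθ/√(L² − r² sin²θ)].
With r = 0.0512 m, L = 0.2357 m, θ = 81.6°: √(L² − r² sin²θ) = 0.23019 m.
v = −0.0512·102.3·0.98927·[1 + 0.0512·0.14608/0.23019] = -5.3505 m/s.
|v| = 5.3505 m/s = 5350.5 mm/s.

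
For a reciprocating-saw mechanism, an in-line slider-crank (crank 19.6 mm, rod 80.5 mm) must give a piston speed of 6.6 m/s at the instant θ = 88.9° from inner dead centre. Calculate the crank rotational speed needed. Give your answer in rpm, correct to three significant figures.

For an in-line slider-crank, |v_piston| = rω|sinθ|·[1 + r cosθ/√(L² − r² sin²θ)].
With r = 0.0196 m, L = 0.0805 m, θ = 88.9°: the bracketed kinematic factor |dx/dθ| = 0.019691 m.
ω = v/|dx/dθ| = 6.6/0.019691 = 335.18 rad/s.
N = 60ω/(2π) = 3200.7 rpm.

3200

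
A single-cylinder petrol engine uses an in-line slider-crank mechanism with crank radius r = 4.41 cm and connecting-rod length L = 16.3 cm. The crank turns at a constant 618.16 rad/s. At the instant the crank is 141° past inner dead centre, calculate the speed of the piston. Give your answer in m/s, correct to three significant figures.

ω = 618.2 rad/s
For an in-line slider-crank, x = r cosθ + √(L² − r² sin²θ), so v = −rω sinθ·[1 + r cosθ/√(L² − r² sin²θ)].
With r = 0.0441 m, L = 0.163 m, θ = 141°: √(L² − r² sin²θ) = 0.16062 m.
v = −0.0441·618.2·0.62932·[1 + 0.0441·-0.77715/0.16062] = -13.495 m/s.
|v| = 13.495 m/s.

13.5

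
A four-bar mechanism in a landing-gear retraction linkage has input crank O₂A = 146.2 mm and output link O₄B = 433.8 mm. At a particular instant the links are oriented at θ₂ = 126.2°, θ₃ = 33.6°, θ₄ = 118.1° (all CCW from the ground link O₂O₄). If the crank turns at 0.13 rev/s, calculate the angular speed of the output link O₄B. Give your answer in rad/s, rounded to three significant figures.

ω₂ = 0.8168 rad/s (from 0.13 rev/s).
Differentiating the loop-closure r₂e^{iθ₂}+r₃e^{iθ₃}=r₁+r₄e^{iθ₄} gives r₂ω₂e^{iθ₂}+r₃ω₃e^{iθ₃}=r₄ω₄e^{iθ₄}.
Eliminating the other unknown: ω₄ = r₂ω₂ sin(θ₂−θ₃) / [r₄ sin(θ₄−θ₃)].
Numerator sine = +0.99897; denominator sine = +0.99540.
Result = 0.1462·0.8168·(+0.99897) / (0.4338·(+0.99540)) = +0.27627 rad/s; magnitude 0.27627 rad/s.

0.276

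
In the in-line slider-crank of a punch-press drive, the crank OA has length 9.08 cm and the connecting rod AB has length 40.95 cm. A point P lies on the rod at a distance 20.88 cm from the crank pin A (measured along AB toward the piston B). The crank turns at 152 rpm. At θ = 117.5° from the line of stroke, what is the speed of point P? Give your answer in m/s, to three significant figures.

1.26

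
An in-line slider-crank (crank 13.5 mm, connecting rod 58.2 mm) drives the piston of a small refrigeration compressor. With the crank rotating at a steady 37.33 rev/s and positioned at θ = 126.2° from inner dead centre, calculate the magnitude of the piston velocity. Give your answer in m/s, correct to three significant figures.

2.20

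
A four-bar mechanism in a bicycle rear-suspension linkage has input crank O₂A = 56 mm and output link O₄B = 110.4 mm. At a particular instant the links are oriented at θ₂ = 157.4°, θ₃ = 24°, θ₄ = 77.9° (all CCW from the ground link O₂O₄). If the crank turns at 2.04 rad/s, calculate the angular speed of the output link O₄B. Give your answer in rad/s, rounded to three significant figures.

ω₂ = 2.04 rad/s
Differentiating the loop-closure r₂e^{iθ₂}+r₃e^{iθ₃}=r₁+r₄e^{iθ₄} gives r₂ω₂e^{iθ₂}+r₃ω₃e^{iθ₃}=r₄ω₄e^{iθ₄}.
Eliminating the other unknown: ω₄ = r₂ω₂ sin(θ₂−θ₃) / [r₄ sin(θ₄−θ₃)].
Numerator sine = +0.72657; denominator sine = +0.80799.
Result = 0.056·2.04·(+0.72657) / (0.1104·(+0.80799)) = +0.93052 rad/s; magnitude 0.93052 rad/s.

0.931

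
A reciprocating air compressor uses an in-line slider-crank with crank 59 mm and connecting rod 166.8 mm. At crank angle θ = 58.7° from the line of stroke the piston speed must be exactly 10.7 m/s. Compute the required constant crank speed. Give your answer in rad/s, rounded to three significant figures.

178

For an in-line slider-crank, |v_piston| = rω|sinθ|·[1 + r cosθ/√(L² − r² sin²θ)].
With r = 0.059 m, L = 0.1668 m, θ = 58.7°: the bracketed kinematic factor |dx/dθ| = 0.060132 m.
ω = v/|dx/dθ| = 10.7/0.060132 = 177.94 rad/s.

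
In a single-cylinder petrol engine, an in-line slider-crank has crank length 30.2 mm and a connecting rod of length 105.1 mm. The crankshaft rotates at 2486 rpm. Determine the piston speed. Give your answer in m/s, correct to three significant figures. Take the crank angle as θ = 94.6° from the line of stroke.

ω = 2π·2486/60 = 260.3 rad/s
For an in-line slider-crank, x = r cosθ + √(L² − r² sin²θ), so v = −rω sinθ·[1 + r cosθ/√(L² − r² sin²θ)].
With r = 0.0302 m, L = 0.1051 m, θ = 94.6°: √(L² − r² sin²θ) = 0.1007 m.
v = −0.0302·260.3·0.99678·[1 + 0.0302·-0.08020/0.1007] = -7.6482 m/s.
|v| = 7.6482 m/s.

7.65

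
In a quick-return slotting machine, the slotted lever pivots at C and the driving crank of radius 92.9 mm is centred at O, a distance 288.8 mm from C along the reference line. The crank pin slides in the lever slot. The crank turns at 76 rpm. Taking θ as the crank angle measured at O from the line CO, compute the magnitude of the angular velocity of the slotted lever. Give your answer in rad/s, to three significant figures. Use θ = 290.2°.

ω = 7.959 rad/s (from 76 rpm).
Crank pin A relative to C: A = (d + r cosθ, r sinθ); lever angle φ = atan2(r sinθ, d + r cosθ).
Differentiating tanφ: φ̇ = rω(d cosθ + r)/(d² + r² + 2dr cosθ).
d² + r² + 2dr cosθ = |CA|² = 0.110564 m²;  d cosθ + r = +0.19262 m.
|ω_lever| = |0.0929·7.959·+0.19262| / 0.110564 = 1.2881 rad/s.

1.29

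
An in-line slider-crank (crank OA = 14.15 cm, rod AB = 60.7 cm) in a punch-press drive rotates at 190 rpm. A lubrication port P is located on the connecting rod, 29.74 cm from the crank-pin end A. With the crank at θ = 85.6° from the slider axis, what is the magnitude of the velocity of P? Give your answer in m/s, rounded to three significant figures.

ω = 19.9 rad/s.  Crank-pin speed |V_A| = rω = 2.8154 m/s, perpendicular to OA.
Rod angle: sinφ = −(r/L) sinθ ⇒ φ = -13.440°; ω_rod = −rω cosθ/√(L²−r²sin²θ) = -0.36586 rad/s.
V_P = V_A + ω_rod × AP, with AP = 0.2974 m along the rod.
Components: V_Px = −rω sinθ − a·ω_rod·sinφ = -2.8324 m/s;  V_Py = rω cosθ + a·ω_rod·cosφ = +0.11017 m/s.
|V_P| = √(V_Px² + V_Py²) = 2.8345 m/s.

2.83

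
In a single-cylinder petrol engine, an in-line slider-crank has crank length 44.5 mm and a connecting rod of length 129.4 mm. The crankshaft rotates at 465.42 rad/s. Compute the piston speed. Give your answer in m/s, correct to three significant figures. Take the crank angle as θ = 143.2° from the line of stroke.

8.92

ω = 465.4 rad/s
For an in-line slider-crank, x = r cosθ + √(L² − r² sin²θ), so v = −rω sinθ·[1 + r cosθ/√(L² − r² sin²θ)].
With r = 0.0445 m, L = 0.1294 m, θ = 143.2°: √(L² − r² sin²θ) = 0.12662 m.
v = −0.0445·465.4·0.59902·[1 + 0.0445·-0.80073/0.12662] = -8.9153 m/s.
|v| = 8.9153 m/s.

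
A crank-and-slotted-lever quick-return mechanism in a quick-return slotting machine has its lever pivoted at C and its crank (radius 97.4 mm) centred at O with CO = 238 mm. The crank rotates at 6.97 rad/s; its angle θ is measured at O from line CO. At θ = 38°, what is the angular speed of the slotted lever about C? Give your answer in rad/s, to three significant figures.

ω = 6.97 rad/s
Crank pin A relative to C: A = (d + r cosθ, r sinθ); lever angle φ = atan2(r sinθ, d + r cosθ).
Differentiating tanφ: φ̇ = rω(d cosθ + r)/(d² + r² + 2dr cosθ).
d² + r² + 2dr cosθ = |CA|² = 0.102665 m²;  d cosθ + r = +0.28495 m.
|ω_lever| = |0.0974·6.97·+0.28495| / 0.102665 = 1.8842 rad/s.

1.88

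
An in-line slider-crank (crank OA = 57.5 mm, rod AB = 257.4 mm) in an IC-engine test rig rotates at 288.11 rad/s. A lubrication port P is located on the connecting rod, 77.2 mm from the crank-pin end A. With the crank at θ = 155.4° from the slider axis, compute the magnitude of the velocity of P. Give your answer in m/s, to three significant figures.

ω = 288.1 rad/s.  Crank-pin speed |V_A| = rω = 16.566 m/s, perpendicular to OA.
Rod angle: sinφ = −(r/L) sinθ ⇒ φ = -5.336°; ω_rod = −rω cosθ/√(L²−r²sin²θ) = +58.773 rad/s.
V_P = V_A + ω_rod × AP, with AP = 0.0772 m along the rod.
Components: V_Px = −rω sinθ − a·ω_rod·sinφ = -6.4743 m/s;  V_Py = rω cosθ + a·ω_rod·cosφ = -10.545 m/s.
|V_P| = √(V_Px² + V_Py²) = 12.374 m/s.

12.4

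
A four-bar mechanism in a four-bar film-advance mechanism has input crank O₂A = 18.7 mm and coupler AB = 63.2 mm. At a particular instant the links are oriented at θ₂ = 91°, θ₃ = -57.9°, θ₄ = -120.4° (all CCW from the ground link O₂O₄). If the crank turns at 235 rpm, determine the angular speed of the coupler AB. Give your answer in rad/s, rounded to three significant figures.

ω₂ = 24.61 rad/s (from 235 rpm).
Differentiating the loop-closure r₂e^{iθ₂}+r₃e^{iθ₃}=r₁+r₄e^{iθ₄} gives r₂ω₂e^{iθ₂}+r₃ω₃e^{iθ₃}=r₄ω₄e^{iθ₄}.
Eliminating the other unknown: ω₃ = r₂ω₂ sin(θ₄−θ₂) / [r₃ sin(θ₃−θ₄)].
Numerator sine = +0.52101; denominator sine = +0.88701.
Result = 0.0187·24.61·(+0.52101) / (0.0632·(+0.88701)) = +4.277 rad/s; magnitude 4.277 rad/s.

4.28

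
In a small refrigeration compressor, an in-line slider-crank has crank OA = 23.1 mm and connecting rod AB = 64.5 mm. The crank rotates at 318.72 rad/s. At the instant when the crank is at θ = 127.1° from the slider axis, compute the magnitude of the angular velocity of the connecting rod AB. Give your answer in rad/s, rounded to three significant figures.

ω = 318.7 rad/s
The rod makes angle φ with the slider axis where L sinφ = r sinθ; differentiating, L cosφ·φ̇ = r ω cosθ.
L cosφ = √(L² − r² sin²θ) = 0.061813 m.
|ω_rod| = r ω |cosθ| / √(L² − r² sin²θ) = 0.0231·318.7·0.60321/0.061813 = 71.847 rad/s.

71.8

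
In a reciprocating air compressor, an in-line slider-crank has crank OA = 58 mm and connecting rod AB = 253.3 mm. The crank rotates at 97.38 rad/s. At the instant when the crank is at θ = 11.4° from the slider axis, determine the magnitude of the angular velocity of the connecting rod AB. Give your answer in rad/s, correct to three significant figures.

ω = 97.38 rad/s
The rod makes angle φ with the slider axis where L sinφ = r sinθ; differentiating, L cosφ·φ̇ = r ω cosθ.
L cosφ = √(L² − r² sin²θ) = 0.25304 m.
|ω_rod| = r ω |cosθ| / √(L² − r² sin²θ) = 0.058·97.38·0.98027/0.25304 = 21.88 rad/s.

21.9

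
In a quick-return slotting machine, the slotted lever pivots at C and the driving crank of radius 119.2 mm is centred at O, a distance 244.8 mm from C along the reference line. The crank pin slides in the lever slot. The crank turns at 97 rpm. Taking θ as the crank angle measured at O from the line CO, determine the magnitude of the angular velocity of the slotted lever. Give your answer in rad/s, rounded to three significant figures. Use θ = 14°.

3.30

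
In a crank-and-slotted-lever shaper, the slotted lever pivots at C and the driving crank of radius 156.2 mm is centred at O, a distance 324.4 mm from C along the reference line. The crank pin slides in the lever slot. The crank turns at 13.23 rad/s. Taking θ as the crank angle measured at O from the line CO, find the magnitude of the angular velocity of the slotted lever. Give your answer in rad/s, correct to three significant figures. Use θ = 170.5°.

11.4

ω = 13.23 rad/s
Crank pin A relative to C: A = (d + r cosθ, r sinθ); lever angle φ = atan2(r sinθ, d + r cosθ).
Differentiating tanφ: φ̇ = rω(d cosθ + r)/(d² + r² + 2dr cosθ).
d² + r² + 2dr cosθ = |CA|² = 0.0296811 m²;  d cosθ + r = -0.16375 m.
|ω_lever| = |0.1562·13.23·-0.16375| / 0.0296811 = 11.401 rad/s.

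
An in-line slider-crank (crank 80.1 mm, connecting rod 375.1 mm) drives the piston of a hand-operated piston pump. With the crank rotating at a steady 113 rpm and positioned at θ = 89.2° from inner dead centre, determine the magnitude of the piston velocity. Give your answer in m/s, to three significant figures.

ω = 2π·113/60 = 11.83 rad/s
For an in-line slider-crank, x = r cosθ + √(L² − r² sin²θ), so v = −rω sinθ·[1 + r cosθ/√(L² − r² sin²θ)].
With r = 0.0801 m, L = 0.3751 m, θ = 89.2°: √(L² − r² sin²θ) = 0.36645 m.
v = −0.0801·11.83·0.99990·[1 + 0.0801·0.01396/0.36645] = -0.95065 m/s.
|v| = 0.95065 m/s.

0.951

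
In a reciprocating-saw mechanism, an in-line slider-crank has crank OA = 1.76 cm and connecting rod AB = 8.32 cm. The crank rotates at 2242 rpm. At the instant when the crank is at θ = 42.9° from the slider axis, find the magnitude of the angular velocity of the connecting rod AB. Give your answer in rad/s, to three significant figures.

ω = 234.8 rad/s (converted from 2242 rpm).
The rod makes angle φ with the slider axis where L sinφ = r sinθ; differentiating, L cosφ·φ̇ = r ω cosθ.
L cosφ = √(L² − r² sin²θ) = 0.082333 m.
|ω_rod| = r ω |cosθ| / √(L² − r² sin²θ) = 0.0176·234.8·0.73254/0.082333 = 36.765 rad/s.

36.8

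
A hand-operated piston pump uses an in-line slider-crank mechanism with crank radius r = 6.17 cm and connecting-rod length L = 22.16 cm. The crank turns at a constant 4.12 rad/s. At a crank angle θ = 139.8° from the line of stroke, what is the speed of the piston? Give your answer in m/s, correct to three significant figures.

ω = 4.12 rad/s
For an in-line slider-crank, x = r cosθ + √(L² − r² sin²θ), so v = −rω sinθ·[1 + r cosθ/√(L² − r² sin²θ)].
With r = 0.0617 m, L = 0.2216 m, θ = 139.8°: √(L² − r² sin²θ) = 0.21799 m.
v = −0.0617·4.12·0.64546·[1 + 0.0617·-0.76380/0.21799] = -0.12861 m/s.
|v| = 0.12861 m/s.

0.129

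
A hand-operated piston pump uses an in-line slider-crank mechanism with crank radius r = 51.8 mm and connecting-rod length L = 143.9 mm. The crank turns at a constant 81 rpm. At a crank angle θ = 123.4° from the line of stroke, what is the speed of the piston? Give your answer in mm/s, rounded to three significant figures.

ω = 2π·81/60 = 8.482 rad/s
For an in-line slider-crank, x = r cosθ + √(L² − r² sin²θ), so v = −rω sinθ·[1 + r cosθ/√(L² − r² sin²θ)].
With r = 0.0518 m, L = 0.1439 m, θ = 123.4°: √(L² − r² sin²θ) = 0.13725 m.
v = −0.0518·8.482·0.83485·[1 + 0.0518·-0.55048/0.13725] = -0.29061 m/s.
|v| = 0.29061 m/s = 290.61 mm/s.

291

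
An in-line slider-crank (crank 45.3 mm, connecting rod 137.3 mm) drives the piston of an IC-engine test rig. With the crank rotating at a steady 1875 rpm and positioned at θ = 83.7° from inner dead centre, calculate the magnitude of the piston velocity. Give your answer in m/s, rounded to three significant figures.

9.18

ω = 2π·1875/60 = 196.3 rad/s
For an in-line slider-crank, x = r cosθ + √(L² − r² sin²θ), so v = −rω sinθ·[1 + r cosθ/√(L² − r² sin²θ)].
With r = 0.0453 m, L = 0.1373 m, θ = 83.7°: √(L² − r² sin²θ) = 0.12971 m.
v = −0.0453·196.3·0.99396·[1 + 0.0453·0.10973/0.12971] = -9.1797 m/s.
|v| = 9.1797 m/s.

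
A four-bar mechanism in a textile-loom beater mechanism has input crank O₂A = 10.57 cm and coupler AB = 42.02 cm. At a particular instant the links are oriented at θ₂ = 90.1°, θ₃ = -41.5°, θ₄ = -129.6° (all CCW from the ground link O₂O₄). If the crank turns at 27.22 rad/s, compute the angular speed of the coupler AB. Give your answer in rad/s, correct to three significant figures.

4.38

ω₂ = 27.22 rad/s
Differentiating the loop-closure r₂e^{iθ₂}+r₃e^{iθ₃}=r₁+r₄e^{iθ₄} gives r₂ω₂e^{iθ₂}+r₃ω₃e^{iθ₃}=r₄ω₄e^{iθ₄}.
Eliminating the other unknown: ω₃ = r₂ω₂ sin(θ₄−θ₂) / [r₃ sin(θ₃−θ₄)].
Numerator sine = +0.63877; denominator sine = +0.99945.
Result = 0.1057·27.22·(+0.63877) / (0.4202·(+0.99945)) = +4.3761 rad/s; magnitude 4.3761 rad/s.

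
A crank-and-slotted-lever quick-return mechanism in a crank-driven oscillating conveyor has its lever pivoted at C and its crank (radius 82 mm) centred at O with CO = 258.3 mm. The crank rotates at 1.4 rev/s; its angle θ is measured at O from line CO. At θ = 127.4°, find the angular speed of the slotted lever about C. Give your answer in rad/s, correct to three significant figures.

ω = 8.796 rad/s (from 1.4 rev/s).
Crank pin A relative to C: A = (d + r cosθ, r sinθ); lever angle φ = atan2(r sinθ, d + r cosθ).
Differentiating tanφ: φ̇ = rω(d cosθ + r)/(d² + r² + 2dr cosθ).
d² + r² + 2dr cosθ = |CA|² = 0.0477137 m²;  d cosθ + r = -0.074885 m.
|ω_lever| = |0.082·8.796·-0.074885| / 0.0477137 = 1.1321 rad/s.

1.13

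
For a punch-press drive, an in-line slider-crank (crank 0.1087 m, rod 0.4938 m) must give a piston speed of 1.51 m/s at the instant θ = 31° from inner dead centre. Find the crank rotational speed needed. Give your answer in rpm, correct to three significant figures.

216

For an in-line slider-crank, |v_piston| = rω|sinθ|·[1 + r cosθ/√(L² − r² sin²θ)].
With r = 0.1087 m, L = 0.4938 m, θ = 31°: the bracketed kinematic factor |dx/dθ| = 0.066617 m.
ω = v/|dx/dθ| = 1.51/0.066617 = 22.667 rad/s.
N = 60ω/(2π) = 216.45 rpm.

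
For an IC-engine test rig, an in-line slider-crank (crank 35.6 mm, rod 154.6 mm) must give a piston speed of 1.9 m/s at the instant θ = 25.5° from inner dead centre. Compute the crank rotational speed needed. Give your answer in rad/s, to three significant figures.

103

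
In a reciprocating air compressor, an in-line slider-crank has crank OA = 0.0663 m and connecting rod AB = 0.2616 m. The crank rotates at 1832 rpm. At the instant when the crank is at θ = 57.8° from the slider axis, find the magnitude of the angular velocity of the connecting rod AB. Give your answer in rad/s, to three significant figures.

26.5

ω = 191.8 rad/s (converted from 1832 rpm).
The rod makes angle φ with the slider axis where L sinφ = r sinθ; differentiating, L cosφ·φ̇ = r ω cosθ.
L cosφ = √(L² − r² sin²θ) = 0.25551 m.
|ω_rod| = r ω |cosθ| / √(L² − r² sin²θ) = 0.0663·191.8·0.53288/0.25551 = 26.527 rad/s.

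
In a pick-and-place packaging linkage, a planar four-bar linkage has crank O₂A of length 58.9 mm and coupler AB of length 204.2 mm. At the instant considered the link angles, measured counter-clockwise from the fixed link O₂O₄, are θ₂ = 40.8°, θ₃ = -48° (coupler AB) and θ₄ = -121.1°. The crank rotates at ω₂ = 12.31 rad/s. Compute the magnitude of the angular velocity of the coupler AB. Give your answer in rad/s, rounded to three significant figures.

1.15

ω₂ = 12.31 rad/s
Differentiating the loop-closure r₂e^{iθ₂}+r₃e^{iθ₃}=r₁+r₄e^{iθ₄} gives r₂ω₂e^{iθ₂}+r₃ω₃e^{iθ₃}=r₄ω₄e^{iθ₄}.
Eliminating the other unknown: ω₃ = r₂ω₂ sin(θ₄−θ₂) / [r₃ sin(θ₃−θ₄)].
Numerator sine = -0.31068; denominator sine = +0.95681.
Result = 0.0589·12.31·(-0.31068) / (0.2042·(+0.95681)) = -1.1529 rad/s; magnitude 1.1529 rad/s.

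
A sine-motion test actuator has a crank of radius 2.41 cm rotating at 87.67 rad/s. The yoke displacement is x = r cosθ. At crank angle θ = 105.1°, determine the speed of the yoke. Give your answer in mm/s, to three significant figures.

ω = 87.67 rad/s
x = r cosθ ⇒ ẋ = −rω sinθ.
|v| = rω|sinθ| = 0.0241·87.67·|sin 105.1°| = 2.0399 m/s = 2039.9 mm/s.

2040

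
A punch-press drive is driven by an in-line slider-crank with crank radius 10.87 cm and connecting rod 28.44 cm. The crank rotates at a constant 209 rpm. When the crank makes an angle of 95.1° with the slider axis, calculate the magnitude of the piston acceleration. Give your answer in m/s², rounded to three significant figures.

25.8

ω = 2π·209/60 = 21.89 rad/s
x(θ) = r cosθ + √(L² − r² sin²θ); with ω constant, a = ω²·d²x/dθ².
d²x/dθ² = −r cosθ − r²(cos2θ)/√u − r⁴ sin²2θ/(4u^{3/2}),  u = L² − r² sin²θ = 0.069161 m².
Substituting r = 0.1087 m, L = 0.2844 m, θ = 95.1°: d²x/dθ² = +0.053822 m.
a = ω²·d²x/dθ² = (21.89)²·(+0.053822) = +25.781 m/s²;  |a| = 25.781 m/s².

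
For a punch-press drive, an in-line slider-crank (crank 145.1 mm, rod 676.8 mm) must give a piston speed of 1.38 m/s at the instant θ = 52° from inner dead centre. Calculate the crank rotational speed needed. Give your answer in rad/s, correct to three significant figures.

10.6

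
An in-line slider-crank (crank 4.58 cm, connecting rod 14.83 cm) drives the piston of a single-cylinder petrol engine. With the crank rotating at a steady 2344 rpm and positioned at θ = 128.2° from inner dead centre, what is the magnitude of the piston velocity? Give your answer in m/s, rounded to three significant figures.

ω = 2π·2344/60 = 245.5 rad/s
For an in-line slider-crank, x = r cosθ + √(L² − r² sin²θ), so v = −rω sinθ·[1 + r cosθ/√(L² − r² sin²θ)].
With r = 0.0458 m, L = 0.1483 m, θ = 128.2°: √(L² − r² sin²θ) = 0.14387 m.
v = −0.0458·245.5·0.78586·[1 + 0.0458·-0.61841/0.14387] = -7.0955 m/s.
|v| = 7.0955 m/s.

7.10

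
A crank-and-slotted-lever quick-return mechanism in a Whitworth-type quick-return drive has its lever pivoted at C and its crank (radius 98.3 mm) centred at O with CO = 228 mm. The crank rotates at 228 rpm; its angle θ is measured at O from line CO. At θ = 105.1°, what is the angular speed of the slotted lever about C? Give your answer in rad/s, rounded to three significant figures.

1.83

ω = 23.88 rad/s (from 228 rpm).
Crank pin A relative to C: A = (d + r cosθ, r sinθ); lever angle φ = atan2(r sinθ, d + r cosθ).
Differentiating tanφ: φ̇ = rω(d cosθ + r)/(d² + r² + 2dr cosθ).
d² + r² + 2dr cosθ = |CA|² = 0.0499698 m²;  d cosθ + r = +0.038905 m.
|ω_lever| = |0.0983·23.88·+0.038905| / 0.0499698 = 1.8273 rad/s.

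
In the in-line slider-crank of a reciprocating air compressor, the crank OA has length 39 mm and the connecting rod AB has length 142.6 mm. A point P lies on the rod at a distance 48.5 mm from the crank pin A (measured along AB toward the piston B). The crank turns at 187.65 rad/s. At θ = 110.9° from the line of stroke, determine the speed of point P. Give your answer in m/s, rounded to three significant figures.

6.82

ω = 187.7 rad/s.  Crank-pin speed |V_A| = rω = 7.3184 m/s, perpendicular to OA.
Rod angle: sinφ = −(r/L) sinθ ⇒ φ = -14.803°; ω_rod = −rω cosθ/√(L²−r²sin²θ) = +18.937 rad/s.
V_P = V_A + ω_rod × AP, with AP = 0.0485 m along the rod.
Components: V_Px = −rω sinθ − a·ω_rod·sinφ = -6.6022 m/s;  V_Py = rω cosθ + a·ω_rod·cosφ = -1.7228 m/s.
|V_P| = √(V_Px² + V_Py²) = 6.8233 m/s.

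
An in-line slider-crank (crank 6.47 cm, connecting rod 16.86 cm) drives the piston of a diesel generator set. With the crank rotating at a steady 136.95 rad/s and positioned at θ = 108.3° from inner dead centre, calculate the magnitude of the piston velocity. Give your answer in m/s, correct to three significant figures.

7.32

ω = 136.9 rad/s
For an in-line slider-crank, x = r cosθ + √(L² − r² sin²θ), so v = −rω sinθ·[1 + r cosθ/√(L² − r² sin²θ)].
With r = 0.0647 m, L = 0.1686 m, θ = 108.3°: √(L² − r² sin²θ) = 0.15701 m.
v = −0.0647·136.9·0.94943·[1 + 0.0647·-0.31399/0.15701] = -7.3241 m/s.
|v| = 7.3241 m/s.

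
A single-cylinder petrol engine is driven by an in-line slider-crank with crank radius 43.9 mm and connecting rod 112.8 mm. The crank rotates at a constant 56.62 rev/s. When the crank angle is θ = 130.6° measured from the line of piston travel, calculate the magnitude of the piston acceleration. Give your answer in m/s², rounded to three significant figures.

3870

ω = 2π·56.6 = 355.8 rad/s
x(θ) = r cosθ + √(L² − r² sin²θ); with ω constant, a = ω²·d²x/dθ².
d²x/dθ² = −r cosθ − r²(cos2θ)/√u − r⁴ sin²2θ/(4u^{3/2}),  u = L² − r² sin²θ = 0.0116128 m².
Substituting r = 0.0439 m, L = 0.1128 m, θ = 130.6°: d²x/dθ² = +0.03058 m.
a = ω²·d²x/dθ² = (355.8)²·(+0.03058) = +3870.3 m/s²;  |a| = 3870.3 m/s².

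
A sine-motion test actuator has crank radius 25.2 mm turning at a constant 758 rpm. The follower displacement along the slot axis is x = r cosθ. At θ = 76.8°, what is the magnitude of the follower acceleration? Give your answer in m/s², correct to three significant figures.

36.3

ω = 79.38 rad/s (from 758 rpm).
x = r cosθ ⇒ ẍ = −rω² cosθ (ω constant).
|a| = rω²|cosθ| = 0.0252·(79.38)²·|cos 76.8°| = 36.258 m/s².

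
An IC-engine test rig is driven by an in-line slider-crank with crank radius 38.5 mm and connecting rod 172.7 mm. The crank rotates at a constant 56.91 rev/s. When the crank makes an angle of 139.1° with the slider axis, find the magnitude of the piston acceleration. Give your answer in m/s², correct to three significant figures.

3550

ω = 2π·56.9 = 357.6 rad/s
x(θ) = r cosθ + √(L² − r² sin²θ); with ω constant, a = ω²·d²x/dθ².
d²x/dθ² = −r cosθ − r²(cos2θ)/√u − r⁴ sin²2θ/(4u^{3/2}),  u = L² − r² sin²θ = 0.0291899 m².
Substituting r = 0.0385 m, L = 0.1727 m, θ = 139.1°: d²x/dθ² = +0.027755 m.
a = ω²·d²x/dθ² = (357.6)²·(+0.027755) = +3548.8 m/s²;  |a| = 3548.8 m/s².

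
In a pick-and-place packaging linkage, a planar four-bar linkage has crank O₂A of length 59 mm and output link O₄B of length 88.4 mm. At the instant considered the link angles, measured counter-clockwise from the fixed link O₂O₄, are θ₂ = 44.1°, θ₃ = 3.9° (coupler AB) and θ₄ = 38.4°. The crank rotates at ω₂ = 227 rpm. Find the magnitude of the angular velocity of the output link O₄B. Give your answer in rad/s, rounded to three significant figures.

18.1

ω₂ = 23.77 rad/s (from 227 rpm).
Differentiating the loop-closure r₂e^{iθ₂}+r₃e^{iθ₃}=r₁+r₄e^{iθ₄} gives r₂ω₂e^{iθ₂}+r₃ω₃e^{iθ₃}=r₄ω₄e^{iθ₄}.
Eliminating the other unknown: ω₄ = r₂ω₂ sin(θ₂−θ₃) / [r₄ sin(θ₄−θ₃)].
Numerator sine = +0.64546; denominator sine = +0.56641.
Result = 0.059·23.77·(+0.64546) / (0.0884·(+0.56641)) = +18.08 rad/s; magnitude 18.08 rad/s.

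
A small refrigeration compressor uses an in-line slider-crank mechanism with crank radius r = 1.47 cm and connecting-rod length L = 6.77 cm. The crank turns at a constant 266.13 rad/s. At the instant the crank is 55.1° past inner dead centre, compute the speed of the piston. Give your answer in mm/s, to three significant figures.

3610

ω = 266.1 rad/s
For an in-line slider-crank, x = r cosθ + √(L² − r² sin²θ), so v = −rω sinθ·[1 + r cosθ/√(L² − r² sin²θ)].
With r = 0.0147 m, L = 0.0677 m, θ = 55.1°: √(L² − r² sin²θ) = 0.066618 m.
v = −0.0147·266.1·0.82015·[1 + 0.0147·0.57215/0.066618] = -3.6136 m/s.
|v| = 3.6136 m/s = 3613.6 mm/s.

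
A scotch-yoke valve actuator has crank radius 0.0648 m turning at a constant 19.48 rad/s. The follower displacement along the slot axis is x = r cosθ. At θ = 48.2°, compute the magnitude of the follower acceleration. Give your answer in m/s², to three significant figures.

ω = 19.48 rad/s
x = r cosθ ⇒ ẍ = −rω² cosθ (ω constant).
|a| = rω²|cosθ| = 0.0648·(19.48)²·|cos 48.2°| = 16.39 m/s².

16.4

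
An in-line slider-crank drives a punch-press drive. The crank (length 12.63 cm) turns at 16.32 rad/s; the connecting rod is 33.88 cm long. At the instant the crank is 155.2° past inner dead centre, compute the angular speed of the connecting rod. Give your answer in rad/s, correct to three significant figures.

5.59

ω = 16.32 rad/s
The rod makes angle φ with the slider axis where L sinφ = r sinθ; differentiating, L cosφ·φ̇ = r ω cosθ.
L cosφ = √(L² − r² sin²θ) = 0.33463 m.
|ω_rod| = r ω |cosθ| / √(L² − r² sin²θ) = 0.1263·16.32·0.90778/0.33463 = 5.5916 rad/s.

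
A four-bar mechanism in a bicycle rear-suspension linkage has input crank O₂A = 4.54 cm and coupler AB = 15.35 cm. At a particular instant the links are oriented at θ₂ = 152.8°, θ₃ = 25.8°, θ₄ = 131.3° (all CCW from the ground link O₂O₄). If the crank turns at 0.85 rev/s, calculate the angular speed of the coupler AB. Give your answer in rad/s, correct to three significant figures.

0.601

ω₂ = 5.341 rad/s (from 0.85 rev/s).
Differentiating the loop-closure r₂e^{iθ₂}+r₃e^{iθ₃}=r₁+r₄e^{iθ₄} gives r₂ω₂e^{iθ₂}+r₃ω₃e^{iθ₃}=r₄ω₄e^{iθ₄}.
Eliminating the other unknown: ω₃ = r₂ω₂ sin(θ₄−θ₂) / [r₃ sin(θ₃−θ₄)].
Numerator sine = -0.36650; denominator sine = -0.96363.
Result = 0.0454·5.341·(-0.36650) / (0.1535·(-0.96363)) = +0.60077 rad/s; magnitude 0.60077 rad/s.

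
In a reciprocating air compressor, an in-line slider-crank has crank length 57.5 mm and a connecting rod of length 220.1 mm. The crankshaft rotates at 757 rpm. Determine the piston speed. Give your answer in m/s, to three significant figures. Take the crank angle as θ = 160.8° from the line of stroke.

1.13

ω = 2π·757/60 = 79.27 rad/s
For an in-line slider-crank, x = r cosθ + √(L² − r² sin²θ), so v = −rω sinθ·[1 + r cosθ/√(L² − r² sin²θ)].
With r = 0.0575 m, L = 0.2201 m, θ = 160.8°: √(L² − r² sin²θ) = 0.21929 m.
v = −0.0575·79.27·0.32887·[1 + 0.0575·-0.94438/0.21929] = -1.1278 m/s.
|v| = 1.1278 m/s.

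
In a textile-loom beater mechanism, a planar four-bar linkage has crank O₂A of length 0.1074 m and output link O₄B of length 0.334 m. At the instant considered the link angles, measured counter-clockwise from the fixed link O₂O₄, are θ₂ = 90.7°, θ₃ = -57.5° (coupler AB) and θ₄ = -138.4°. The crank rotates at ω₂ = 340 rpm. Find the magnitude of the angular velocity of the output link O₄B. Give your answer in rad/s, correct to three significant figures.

6.11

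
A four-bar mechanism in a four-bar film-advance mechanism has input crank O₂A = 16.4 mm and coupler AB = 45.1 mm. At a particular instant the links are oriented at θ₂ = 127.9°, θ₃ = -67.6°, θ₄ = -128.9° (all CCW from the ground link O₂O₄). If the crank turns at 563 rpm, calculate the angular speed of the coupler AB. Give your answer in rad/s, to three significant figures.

23.8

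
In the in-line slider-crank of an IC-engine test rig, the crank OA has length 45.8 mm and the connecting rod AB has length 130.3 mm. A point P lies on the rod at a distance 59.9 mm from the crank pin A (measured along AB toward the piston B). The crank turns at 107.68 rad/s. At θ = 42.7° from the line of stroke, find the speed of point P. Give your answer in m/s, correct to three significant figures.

ω = 107.7 rad/s.  Crank-pin speed |V_A| = rω = 4.9317 m/s, perpendicular to OA.
Rod angle: sinφ = −(r/L) sinθ ⇒ φ = -13.790°; ω_rod = −rω cosθ/√(L²−r²sin²θ) = -28.642 rad/s.
V_P = V_A + ω_rod × AP, with AP = 0.0599 m along the rod.
Components: V_Px = −rω sinθ − a·ω_rod·sinφ = -3.7535 m/s;  V_Py = rω cosθ + a·ω_rod·cosφ = +1.9582 m/s.
|V_P| = √(V_Px² + V_Py²) = 4.2336 m/s.

4.23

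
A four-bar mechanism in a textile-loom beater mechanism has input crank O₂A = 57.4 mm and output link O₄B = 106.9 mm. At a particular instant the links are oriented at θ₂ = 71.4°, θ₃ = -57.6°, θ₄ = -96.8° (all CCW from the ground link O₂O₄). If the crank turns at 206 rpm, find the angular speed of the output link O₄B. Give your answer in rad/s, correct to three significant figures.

ω₂ = 21.57 rad/s (from 206 rpm).
Differentiating the loop-closure r₂e^{iθ₂}+r₃e^{iθ₃}=r₁+r₄e^{iθ₄} gives r₂ω₂e^{iθ₂}+r₃ω₃e^{iθ₃}=r₄ω₄e^{iθ₄}.
Eliminating the other unknown: ω₄ = r₂ω₂ sin(θ₂−θ₃) / [r₄ sin(θ₄−θ₃)].
Numerator sine = +0.77715; denominator sine = -0.63203.
Result = 0.0574·21.57·(+0.77715) / (0.1069·(-0.63203)) = -14.243 rad/s; magnitude 14.243 rad/s.

14.2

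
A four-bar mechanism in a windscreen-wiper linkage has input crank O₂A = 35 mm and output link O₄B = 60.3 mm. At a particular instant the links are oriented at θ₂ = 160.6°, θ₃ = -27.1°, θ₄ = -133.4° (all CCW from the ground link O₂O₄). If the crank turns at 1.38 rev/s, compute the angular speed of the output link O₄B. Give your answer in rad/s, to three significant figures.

ω₂ = 8.671 rad/s (from 1.38 rev/s).
Differentiating the loop-closure r₂e^{iθ₂}+r₃e^{iθ₃}=r₁+r₄e^{iθ₄} gives r₂ω₂e^{iθ₂}+r₃ω₃e^{iθ₃}=r₄ω₄e^{iθ₄}.
Eliminating the other unknown: ω₄ = r₂ω₂ sin(θ₂−θ₃) / [r₄ sin(θ₄−θ₃)].
Numerator sine = -0.13399; denominator sine = -0.95981.
Result = 0.035·8.671·(-0.13399) / (0.0603·(-0.95981)) = +0.70257 rad/s; magnitude 0.70257 rad/s.

0.703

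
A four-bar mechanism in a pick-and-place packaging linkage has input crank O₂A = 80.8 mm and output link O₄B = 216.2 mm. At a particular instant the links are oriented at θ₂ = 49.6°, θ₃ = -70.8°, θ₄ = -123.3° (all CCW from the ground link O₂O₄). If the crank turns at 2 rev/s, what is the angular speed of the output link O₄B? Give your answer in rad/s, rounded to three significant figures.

ω₂ = 12.57 rad/s (from 2 rev/s).
Differentiating the loop-closure r₂e^{iθ₂}+r₃e^{iθ₃}=r₁+r₄e^{iθ₄} gives r₂ω₂e^{iθ₂}+r₃ω₃e^{iθ₃}=r₄ω₄e^{iθ₄}.
Eliminating the other unknown: ω₄ = r₂ω₂ sin(θ₂−θ₃) / [r₄ sin(θ₄−θ₃)].
Numerator sine = +0.86251; denominator sine = -0.79335.
Result = 0.0808·12.57·(+0.86251) / (0.2162·(-0.79335)) = -5.1058 rad/s; magnitude 5.1058 rad/s.

5.11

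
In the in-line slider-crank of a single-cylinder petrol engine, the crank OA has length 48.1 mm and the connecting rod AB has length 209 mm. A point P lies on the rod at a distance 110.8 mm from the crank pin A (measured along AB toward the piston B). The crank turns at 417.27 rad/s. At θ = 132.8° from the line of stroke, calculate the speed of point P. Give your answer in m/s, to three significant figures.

14.9

ω = 417.3 rad/s.  Crank-pin speed |V_A| = rω = 20.071 m/s, perpendicular to OA.
Rod angle: sinφ = −(r/L) sinθ ⇒ φ = -9.722°; ω_rod = −rω cosθ/√(L²−r²sin²θ) = +66.199 rad/s.
V_P = V_A + ω_rod × AP, with AP = 0.1108 m along the rod.
Components: V_Px = −rω sinθ − a·ω_rod·sinφ = -13.488 m/s;  V_Py = rω cosθ + a·ω_rod·cosφ = -6.4074 m/s.
|V_P| = √(V_Px² + V_Py²) = 14.932 m/s.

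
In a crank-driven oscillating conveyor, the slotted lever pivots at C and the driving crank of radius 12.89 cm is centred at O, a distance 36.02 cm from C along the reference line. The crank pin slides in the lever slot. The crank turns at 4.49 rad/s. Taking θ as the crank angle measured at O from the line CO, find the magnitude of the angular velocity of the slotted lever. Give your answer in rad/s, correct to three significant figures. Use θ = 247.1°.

0.0591

ω = 4.49 rad/s
Crank pin A relative to C: A = (d + r cosθ, r sinθ); lever angle φ = atan2(r sinθ, d + r cosθ).
Differentiating tanφ: φ̇ = rω(d cosθ + r)/(d² + r² + 2dr cosθ).
d² + r² + 2dr cosθ = |CA|² = 0.110225 m²;  d cosθ + r = -0.011262 m.
|ω_lever| = |0.1289·4.49·-0.011262| / 0.110225 = 0.059136 rad/s.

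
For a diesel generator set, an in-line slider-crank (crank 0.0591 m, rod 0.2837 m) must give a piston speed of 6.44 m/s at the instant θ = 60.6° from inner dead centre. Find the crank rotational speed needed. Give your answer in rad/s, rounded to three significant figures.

113

For an in-line slider-crank, |v_piston| = rω|sinθ|·[1 + r cosθ/√(L² − r² sin²θ)].
With r = 0.0591 m, L = 0.2837 m, θ = 60.6°: the bracketed kinematic factor |dx/dθ| = 0.056843 m.
ω = v/|dx/dθ| = 6.44/0.056843 = 113.29 rad/s.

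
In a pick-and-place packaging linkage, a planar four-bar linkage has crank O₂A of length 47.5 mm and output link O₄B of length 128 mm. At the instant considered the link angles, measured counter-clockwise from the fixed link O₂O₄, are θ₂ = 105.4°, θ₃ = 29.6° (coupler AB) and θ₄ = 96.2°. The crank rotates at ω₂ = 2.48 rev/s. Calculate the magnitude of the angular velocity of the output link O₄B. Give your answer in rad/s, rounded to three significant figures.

ω₂ = 15.58 rad/s (from 2.48 rev/s).
Differentiating the loop-closure r₂e^{iθ₂}+r₃e^{iθ₃}=r₁+r₄e^{iθ₄} gives r₂ω₂e^{iθ₂}+r₃ω₃e^{iθ₃}=r₄ω₄e^{iθ₄}.
Eliminating the other unknown: ω₄ = r₂ω₂ sin(θ₂−θ₃) / [r₄ sin(θ₄−θ₃)].
Numerator sine = +0.96945; denominator sine = +0.91775.
Result = 0.0475·15.58·(+0.96945) / (0.128·(+0.91775)) = +6.1082 rad/s; magnitude 6.1082 rad/s.

6.11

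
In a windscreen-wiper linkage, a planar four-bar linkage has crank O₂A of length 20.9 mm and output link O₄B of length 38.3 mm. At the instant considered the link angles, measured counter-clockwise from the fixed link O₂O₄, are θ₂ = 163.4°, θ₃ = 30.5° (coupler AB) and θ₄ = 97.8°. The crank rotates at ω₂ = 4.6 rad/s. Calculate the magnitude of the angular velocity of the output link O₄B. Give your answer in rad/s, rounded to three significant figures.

1.99

ω₂ = 4.6 rad/s
Differentiating the loop-closure r₂e^{iθ₂}+r₃e^{iθ₃}=r₁+r₄e^{iθ₄} gives r₂ω₂e^{iθ₂}+r₃ω₃e^{iθ₃}=r₄ω₄e^{iθ₄}.
Eliminating the other unknown: ω₄ = r₂ω₂ sin(θ₂−θ₃) / [r₄ sin(θ₄−θ₃)].
Numerator sine = +0.73254; denominator sine = +0.92254.
Result = 0.0209·4.6·(+0.73254) / (0.0383·(+0.92254)) = +1.9932 rad/s; magnitude 1.9932 rad/s.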